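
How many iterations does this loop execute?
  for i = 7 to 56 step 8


The loop variable i takes values starting at 7 and increments by 8 each iteration.
Sequence: i = 7, 15, 23, 31, 39, 47, 55
The upper bound 56 is inclusive, so the count is floor((last - first) / step) + 1:
floor((56 - 7) / 8) + 1 = floor(49/8) + 1 = 6 + 1 = 7


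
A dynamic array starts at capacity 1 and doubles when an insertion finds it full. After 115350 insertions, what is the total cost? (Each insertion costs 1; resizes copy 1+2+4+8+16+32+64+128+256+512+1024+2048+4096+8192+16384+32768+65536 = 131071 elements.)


Insertion cost: 115350 (one per element)
Resizes occur just before inserting elements 2, 3, 5, 9, ...
Elements copied at each resize: 1 + 2 + 4 + 8 + 16 + 32 + 64 + 128 + 256 + 512 + 1024 + 2048 + 4096 + 8192 + 16384 + 32768 + 65536
Sum of copies = 131071 (geometric series: 2^k - 1)
Total = 115350 + 131071 = 246421


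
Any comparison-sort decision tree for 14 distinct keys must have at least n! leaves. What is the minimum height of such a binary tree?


A binary decision tree of height h has at most 2^h leaves and needs at least n! of them, so h >= ceil(log2(n!)).
Compute 14! as a running product:
  x2 = 2, x3 = 6, x4 = 24, x5 = 120
  x6 = 720, x7 = 5040, x8 = 40320, x9 = 362880
  x10 = 3628800, x11 = 39916800, x12 = 479001600, x13 = 6227020800
  x14 = 87178291200
14! = 87178291200
Bracket between powers of 2:
  2^36 = 68719476736 < 87178291200 <= 137438953472 = 2^37
So ceil(log2(14!)) = 37


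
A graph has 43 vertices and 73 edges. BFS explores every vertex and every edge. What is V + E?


A full BFS traversal dequeues each vertex once and examines each edge once.
Vertex visits: 43
Edge visits: 73
V + E = 43 + 73 = 116


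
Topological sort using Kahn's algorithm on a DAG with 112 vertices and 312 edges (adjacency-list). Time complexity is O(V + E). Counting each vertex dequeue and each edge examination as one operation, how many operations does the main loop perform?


Kahn's algorithm:
  1. Compute in-degrees: O(V + E)
  2. Process queue: each vertex dequeued once (O(V))
     each edge examined once (O(E))
Total = V + E = 112 + 312 = 424


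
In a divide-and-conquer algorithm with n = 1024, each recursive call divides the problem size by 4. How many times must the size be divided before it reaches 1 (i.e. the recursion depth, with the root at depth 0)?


Number of divisions = log_4(1024)
Sizes: 1024 -> 256 -> 64 -> 16 -> 4 -> 1 (5 divisions)
Recursion depth = 5


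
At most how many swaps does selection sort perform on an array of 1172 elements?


Each of the 1171 passes places one element in its final position.
Pass 1: swap minimum into position 0
Pass 2: swap minimum of remaining into position 1
...
Pass 1171: last two elements, one swap
Maximum swaps = 1172 - 1 = 1171


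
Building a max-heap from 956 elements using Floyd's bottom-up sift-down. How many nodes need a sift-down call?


In a heap of 956 elements (0-indexed array):
  Last element index: 955
  Parent of last element: floor((955 - 1) / 2) = 477
  Internal nodes: indices 0 to 477
  Count = floor(956/2) = 478


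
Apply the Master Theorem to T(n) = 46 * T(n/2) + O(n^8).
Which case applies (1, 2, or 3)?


The Master Theorem: T(n) = a*T(n/b) + O(n^c)
  a = 46, b = 2, c = 8
log_b(a) = log_2(46) ~ 5.524
Compare b^c with a: 2^8 = 256 > 46, so c > log_b(a).
Since c > log_b(a), Case 3 applies.
T(n) = O(n^8)
Master Theorem case = 3


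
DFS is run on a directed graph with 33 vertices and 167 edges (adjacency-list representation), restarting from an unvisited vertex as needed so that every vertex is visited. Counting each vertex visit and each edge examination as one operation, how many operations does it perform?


A full DFS traversal processes each vertex exactly once (push/pop on stack).
Each directed edge is examined once.
V = 33, E = 167
V + E = 200


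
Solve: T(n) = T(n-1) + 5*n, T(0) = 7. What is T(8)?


Expanding the recurrence:
T(8) = T(7) + 5*8
       = T(6) + 5*7 + 5*8
       ...
       = T(0) + 5*(1 + 2 + ... + 8)
       = 7 + 5 * 8*9/2
       = 7 + 5 * 36
       = 7 + 180 = 187


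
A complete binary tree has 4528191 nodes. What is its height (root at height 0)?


In a complete binary tree, level k holds nodes 2^k .. 2^(k+1)-1 (1-indexed).
Height = floor(log2(n)) = floor(log2(4528191)) = 22
Check: 2^22 = 4194304 <= 4528191 < 8388608 = 2^23


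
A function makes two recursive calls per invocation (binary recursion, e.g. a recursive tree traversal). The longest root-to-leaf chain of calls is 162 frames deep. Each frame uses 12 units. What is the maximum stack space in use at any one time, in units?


Binary recursion: the two calls run one after the other, so only one root-to-leaf chain of frames is on the stack at a time.
Maximum depth (longest chain) = 162 frames
Each frame = 12 units
Max stack space = 162 * 12 = 1944


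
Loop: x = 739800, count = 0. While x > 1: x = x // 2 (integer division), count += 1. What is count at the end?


The variable x halves each step:
x = 739800 -> 369900 -> 184950 -> 92475 -> 46237 -> 23118 -> 11559 -> 5779 -> 2889 -> 1444 -> 722 -> 361 -> 180 -> 90 -> 45 -> 22 -> 11 -> 5 -> 2 -> 1
Number of halvings = floor(log2(739800)) = 19


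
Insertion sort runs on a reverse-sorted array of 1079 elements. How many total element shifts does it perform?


Sum of shifts = 1 + 2 + 3 + ... + 1078
= 1079 * 1078 / 2
= 1163162 / 2
= 581581


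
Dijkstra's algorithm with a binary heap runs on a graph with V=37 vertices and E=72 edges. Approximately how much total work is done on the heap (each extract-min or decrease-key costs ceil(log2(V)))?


Dijkstra with a binary heap: each vertex is extracted once, each edge may relax once.
Each heap operation costs O(log V).
V + E = 37 + 72 = 109
ceil(log2(37)) = 6 (since 2^5 = 32 < 37 <= 64 = 2^6)
Total heap work = (V+E) * ceil(log2(V)) = 109 * 6 = 654


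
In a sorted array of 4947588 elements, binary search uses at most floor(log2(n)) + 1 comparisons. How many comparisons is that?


Halving sequence: 4947588 -> 2473794 -> 1236897 -> 618448 -> 309224 -> 154612 -> 77306 -> 38653 -> 19326 -> 9663 -> 4831 -> 2415 -> 1207 -> 603 -> 301 -> 150 -> 75 -> 37 -> 18 -> 9 -> 4 -> 2 -> 1
Number of halvings = 22
Max comparisons = 22 + 1 = 23


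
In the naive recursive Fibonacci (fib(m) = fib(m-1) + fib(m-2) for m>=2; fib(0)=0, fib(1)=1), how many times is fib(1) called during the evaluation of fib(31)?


Let N(m) = number of times fib(m) is called while evaluating fib(31).
N(31) = 1 (the initial call).
N(30) = 1 (only fib(31) calls it).
For 1 <= m <= 29: fib(m) is called by fib(m+1) and fib(m+2), so
  N(m) = N(m+1) + N(m+2).
fib(0) is called only by fib(2), so N(0) = N(2).
Walk down from m=31:
  N(31)=1, N(30)=1, N(29)=2, N(28)=3, N(27)=5, N(26)=8, N(25)=13, N(24)=21, N(23)=34, N(22)=55, N(21)=89, N(20)=144, N(19)=233, N(18)=377, N(17)=610, N(16)=987, N(15)=1597, N(14)=2584, N(13)=4181, N(12)=6765, N(11)=10946, N(10)=17711, N(9)=28657, N(8)=46368, N(7)=75025, N(6)=121393, N(5)=196418, N(4)=317811, N(3)=514229, N(2)=832040, N(1)=1346269
N(1) = 1346269


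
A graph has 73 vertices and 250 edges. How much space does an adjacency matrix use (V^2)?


Adjacency matrix: V x V grid of entries
Space = V^2 = 73^2 = 73 * 73 = 5329


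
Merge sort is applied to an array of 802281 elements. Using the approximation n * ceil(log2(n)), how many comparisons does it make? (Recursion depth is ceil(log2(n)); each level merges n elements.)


Merge sort divides the array into halves recursively.
Number of levels = ceil(log2(802281)) = 20
At each level, approximately n = 802281 comparisons are needed for merging.
Total comparisons ~ n * ceil(log2(n)) = 802281 * 20 = 16045620


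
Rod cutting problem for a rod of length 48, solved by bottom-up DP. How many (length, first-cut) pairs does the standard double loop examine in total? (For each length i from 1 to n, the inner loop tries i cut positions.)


For each subproblem length i = 1..48, the inner loop considers i possible first cuts.
Total = 1 + 2 + ... + 48
= 48*(48+1)/2
= 48*49/2 = 1176


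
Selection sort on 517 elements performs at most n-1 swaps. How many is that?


Each of the 516 passes places one element in its final position.
Pass 1: swap minimum into position 0
Pass 2: swap minimum of remaining into position 1
...
Pass 516: last two elements, one swap
Maximum swaps = 517 - 1 = 516


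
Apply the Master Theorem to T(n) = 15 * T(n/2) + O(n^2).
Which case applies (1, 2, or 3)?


The Master Theorem: T(n) = a*T(n/b) + O(n^c)
  a = 15, b = 2, c = 2
log_b(a) = log_2(15) ~ 3.907
Compare b^c with a: 2^2 = 4 < 15, so c < log_b(a).
Since c < log_b(a), Case 1 applies.
T(n) = O(n^(log_2 15)) ~ O(n^3.907)
Master Theorem case = 1


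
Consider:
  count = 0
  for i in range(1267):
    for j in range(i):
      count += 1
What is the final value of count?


For each i, the inner loop runs i times:
  i=0: inner runs 0 times
  i=1: inner runs 1 time
  i=2: inner runs 2 times
  i=3: inner runs 3 times
  i=4: inner runs 4 times
  i=5: inner runs 5 times
  i=6: inner runs 6 times
  i=7: inner runs 7 times
  ...
Total = 0 + 1 + 2 + ... + 1266 = 1267*(1267-1)/2 = 802011


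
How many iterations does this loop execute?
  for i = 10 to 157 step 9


The loop variable i takes values starting at 10 and increments by 9 each iteration.
Sequence: i = 10, 19, 28, 37, 46, 55, 64, 73, 82, ...
The upper bound 157 is inclusive, so the count is floor((last - first) / step) + 1:
floor((157 - 10) / 9) + 1 = floor(147/9) + 1 = 16 + 1 = 17


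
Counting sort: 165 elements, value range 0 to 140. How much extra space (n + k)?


n = 165 (output array)
k = 141 (count array for 141 distinct values)
Extra space = 165 + 141 = 306


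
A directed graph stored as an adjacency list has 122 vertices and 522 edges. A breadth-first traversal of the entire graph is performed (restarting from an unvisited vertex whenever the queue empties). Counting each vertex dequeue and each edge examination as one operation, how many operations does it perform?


A full BFS traversal dequeues each vertex once and examines each edge once.
Vertex visits: 122
Edge visits: 522
V + E = 122 + 522 = 644


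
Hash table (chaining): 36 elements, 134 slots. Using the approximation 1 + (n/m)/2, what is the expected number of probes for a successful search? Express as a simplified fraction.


Computing expected probes:
alpha = 36/134
= 1 + alpha/2
= 1 + 36/(2*134)
= (2*134 + 36) / (2*134)
= 304/268 = 76/67


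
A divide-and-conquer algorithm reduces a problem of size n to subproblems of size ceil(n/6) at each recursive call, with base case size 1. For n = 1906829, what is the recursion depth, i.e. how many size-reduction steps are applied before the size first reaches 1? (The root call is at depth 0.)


Each step divides the size by 6 (rounding up); after k steps the size is ceil(n/6^k), which equals 1 exactly when 6^k >= n.
So the depth is the smallest k with 6^k >= 1906829, i.e. ceil(log_6(1906829)).
6^8 = 1679616 < 1906829 <= 10077696 = 6^9
Recursion depth = 9


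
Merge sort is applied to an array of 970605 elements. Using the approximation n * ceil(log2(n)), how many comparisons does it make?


Merge sort divides the array into halves recursively.
Number of levels = ceil(log2(970605)) = 20
At each level, approximately n = 970605 comparisons are needed for merging.
Total comparisons ~ n * ceil(log2(n)) = 970605 * 20 = 19412100


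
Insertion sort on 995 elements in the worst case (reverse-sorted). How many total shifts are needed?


In the worst case (reverse-sorted), each element shifts past all previous:
  Element 1: 1 shifts
  Element 2: 2 shifts
  Element 3: 3 shifts
  Element 4: 4 shifts
  Element 5: 5 shifts
  ...
  Element 994: 994 shifts
Total = 1 + 2 + ... + 994
= 995*(995-1)/2 = 494515


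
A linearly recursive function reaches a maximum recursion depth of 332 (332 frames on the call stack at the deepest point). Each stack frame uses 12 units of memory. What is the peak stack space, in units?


Maximum recursion depth = 332 frames
Memory per frame = 12 units
Total stack space = depth * frame_size
= 332 * 12 = 3984


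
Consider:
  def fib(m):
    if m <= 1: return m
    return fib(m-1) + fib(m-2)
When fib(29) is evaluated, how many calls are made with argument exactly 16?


Let N(m) = number of times fib(m) is called while evaluating fib(29).
N(29) = 1 (the initial call).
N(28) = 1 (only fib(29) calls it).
For 1 <= m <= 27: fib(m) is called by fib(m+1) and fib(m+2), so
  N(m) = N(m+1) + N(m+2).
fib(0) is called only by fib(2), so N(0) = N(2).
Walk down from m=29:
  N(29)=1, N(28)=1, N(27)=2, N(26)=3, N(25)=5, N(24)=8, N(23)=13, N(22)=21, N(21)=34, N(20)=55, N(19)=89, N(18)=144, N(17)=233, N(16)=377
N(16) = 377


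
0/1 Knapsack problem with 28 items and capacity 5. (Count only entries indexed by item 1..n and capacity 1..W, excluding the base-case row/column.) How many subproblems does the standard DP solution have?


The DP table is indexed by (item, capacity).
Rows: 28 items
Columns: 5 capacity values (1 to W)
Total subproblems = 28 * 5 = 140


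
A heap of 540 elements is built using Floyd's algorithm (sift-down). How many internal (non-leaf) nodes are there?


Leaf nodes occupy roughly half the array.
Sift-down is called for each internal node, starting from the last one.
Internal nodes = floor(n/2) = floor(540/2) = 270


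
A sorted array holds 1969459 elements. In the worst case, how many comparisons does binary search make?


Halving sequence: 1969459 -> 984729 -> 492364 -> 246182 -> 123091 -> 61545 -> 30772 -> 15386 -> 7693 -> 3846 -> 1923 -> 961 -> 480 -> 240 -> 120 -> 60 -> 30 -> 15 -> 7 -> 3 -> 1
Number of halvings = 20
Max comparisons = 20 + 1 = 21


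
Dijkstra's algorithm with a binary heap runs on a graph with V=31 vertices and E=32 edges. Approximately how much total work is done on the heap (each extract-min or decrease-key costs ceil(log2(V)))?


Dijkstra with a binary heap: each vertex is extracted once, each edge may relax once.
Each heap operation costs O(log V).
V + E = 31 + 32 = 63
ceil(log2(31)) = 5 (since 2^4 = 16 < 31 <= 32 = 2^5)
Total heap work = (V+E) * ceil(log2(V)) = 63 * 5 = 315


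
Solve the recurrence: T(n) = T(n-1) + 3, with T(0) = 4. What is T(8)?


Unrolling the recurrence:
T(8) = T(7) + 3
       = T(6) + 3 + 3
       = T(5) + 3*3
       ...
       = T(0) + 3*8
       = 4 + 24 = 28


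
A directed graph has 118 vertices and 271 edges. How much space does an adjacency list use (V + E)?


Adjacency list: one list head per vertex + one entry per edge
Vertex heads: 118
Edge entries: 271
Total = 118 + 271 = 389


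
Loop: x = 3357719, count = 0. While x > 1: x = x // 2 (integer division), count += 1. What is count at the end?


The variable x halves each step:
x = 3357719 -> 1678859 -> 839429 -> 419714 -> 209857 -> 104928 -> 52464 -> 26232 -> 13116 -> 6558 -> 3279 -> 1639 -> 819 -> 409 -> 204 -> 102 -> 51 -> 25 -> 12 -> 6 -> 3 -> 1
Number of halvings = floor(log2(3357719)) = 21


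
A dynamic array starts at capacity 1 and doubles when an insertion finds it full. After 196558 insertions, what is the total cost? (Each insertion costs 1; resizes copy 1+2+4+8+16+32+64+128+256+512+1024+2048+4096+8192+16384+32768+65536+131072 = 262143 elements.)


Insertion cost: 196558 (one per element)
Resizes occur just before inserting elements 2, 3, 5, 9, ...
Elements copied at each resize: 1 + 2 + 4 + 8 + 16 + 32 + 64 + 128 + 256 + 512 + 1024 + 2048 + 4096 + 8192 + 16384 + 32768 + 65536 + 131072
Sum of copies = 262143 (geometric series: 2^k - 1)
Total = 196558 + 262143 = 458701


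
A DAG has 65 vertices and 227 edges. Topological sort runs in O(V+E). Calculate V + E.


V = 65 (vertex processing)
E = 227 (edge processing)
V + E = 65 + 227 = 292


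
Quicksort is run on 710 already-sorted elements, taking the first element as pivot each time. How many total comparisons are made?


Sum of comparisons per partition:
709 + 708 + ... + 1 + 0
= 710 * (710 - 1) / 2
= 710 * 709 / 2
= 251695


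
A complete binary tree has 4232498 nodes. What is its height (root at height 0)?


In a complete binary tree, level k holds nodes 2^k .. 2^(k+1)-1 (1-indexed).
Height = floor(log2(n)) = floor(log2(4232498)) = 22
Check: 2^22 = 4194304 <= 4232498 < 8388608 = 2^23


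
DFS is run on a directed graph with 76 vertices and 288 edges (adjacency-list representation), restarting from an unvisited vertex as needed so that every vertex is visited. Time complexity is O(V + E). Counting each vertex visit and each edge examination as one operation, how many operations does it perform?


A full DFS traversal processes each vertex exactly once (push/pop on stack).
Each directed edge is examined once.
V = 76, E = 288
V + E = 364


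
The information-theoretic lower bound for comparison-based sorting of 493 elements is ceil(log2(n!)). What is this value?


A binary decision tree of height h has at most 2^h leaves and needs at least n! of them, so h >= ceil(log2(n!)).
493! is far too large to multiply out, so use Stirling's series:
  ln(n!) ~ n ln n - n + (1/2) ln(2 pi n) + 1/(12n)  (error below 1/(360 n^3), negligible here)
  ln(493) = 6.2005092
  n ln n = 493 * 6.2005092 = 3056.8510
  (1/2) ln(2 pi * 493) = (1/2) ln(3097.6104) = 4.0192
  1/(12*493) = 0.0002
  ln(493!) ~ 3056.8510 - 493 + 4.0192 + 0.0002 = 2567.8704
Convert to base 2: log2(493!) = 2567.8704 / ln 2 = 2567.8704 / 0.69314718 = 3704.6539
ceil(3704.6539) = 3705


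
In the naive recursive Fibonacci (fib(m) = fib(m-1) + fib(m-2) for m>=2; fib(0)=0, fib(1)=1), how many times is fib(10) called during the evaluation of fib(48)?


Let N(m) = number of times fib(m) is called while evaluating fib(48).
N(48) = 1 (the initial call).
N(47) = 1 (only fib(48) calls it).
For 1 <= m <= 46: fib(m) is called by fib(m+1) and fib(m+2), so
  N(m) = N(m+1) + N(m+2).
fib(0) is called only by fib(2), so N(0) = N(2).
Walk down from m=48:
  N(48)=1, N(47)=1, N(46)=2, N(45)=3, N(44)=5, N(43)=8, N(42)=13, N(41)=21, N(40)=34, N(39)=55, N(38)=89, N(37)=144, N(36)=233, N(35)=377, N(34)=610, N(33)=987, N(32)=1597, N(31)=2584, N(30)=4181, N(29)=6765, N(28)=10946, N(27)=17711, N(26)=28657, N(25)=46368, N(24)=75025, N(23)=121393, N(22)=196418, N(21)=317811, N(20)=514229, N(19)=832040, N(18)=1346269, N(17)=2178309, N(16)=3524578, N(15)=5702887, N(14)=9227465, N(13)=14930352, N(12)=24157817, N(11)=39088169, N(10)=63245986
N(10) = 63245986


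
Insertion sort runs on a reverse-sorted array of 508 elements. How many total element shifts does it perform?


Sum of shifts = 1 + 2 + 3 + ... + 507
= 508 * 507 / 2
= 257556 / 2
= 128778


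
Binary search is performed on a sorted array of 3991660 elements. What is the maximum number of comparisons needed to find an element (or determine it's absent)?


Binary search halves the search space each comparison:
  Step 1: search space = 3991660 -> 1995830
  Step 2: search space = 1995830 -> 997915
  Step 3: search space = 997915 -> 498957
  Step 4: search space = 498957 -> 249478
  Step 5: search space = 249478 -> 124739
  Step 6: search space = 124739 -> 62369
  Step 7: search space = 62369 -> 31184
  Step 8: search space = 31184 -> 15592
  Step 9: search space = 15592 -> 7796
  Step 10: search space = 7796 -> 3898
  Step 11: search space = 3898 -> 1949
  Step 12: search space = 1949 -> 974
  Step 13: search space = 974 -> 487
  Step 14: search space = 487 -> 243
  Step 15: search space = 243 -> 121
  Step 16: search space = 121 -> 60
  Step 17: search space = 60 -> 30
  Step 18: search space = 30 -> 15
  Step 19: search space = 15 -> 7
  Step 20: search space = 7 -> 3
  Step 21: search space = 3 -> 1
  Step 22: search space = 1 (final check)
Maximum comparisons = floor(log2(3991660)) + 1 = 21 + 1 = 22


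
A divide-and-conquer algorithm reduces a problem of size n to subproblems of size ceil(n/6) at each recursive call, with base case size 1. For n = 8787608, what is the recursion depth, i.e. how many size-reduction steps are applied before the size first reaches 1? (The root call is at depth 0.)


Each step divides the size by 6 (rounding up); after k steps the size is ceil(n/6^k), which equals 1 exactly when 6^k >= n.
So the depth is the smallest k with 6^k >= 8787608, i.e. ceil(log_6(8787608)).
6^8 = 1679616 < 8787608 <= 10077696 = 6^9
Recursion depth = 9


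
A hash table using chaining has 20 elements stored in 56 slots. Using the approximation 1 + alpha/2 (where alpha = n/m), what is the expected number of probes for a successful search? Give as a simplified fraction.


Load factor alpha = n/m = 20/56
Expected probes = 1 + alpha/2 = 1 + 20/(2*56)
= 1 + 20/112
= 112/112 + 20/112
= 132/112
Simplify: 33/28


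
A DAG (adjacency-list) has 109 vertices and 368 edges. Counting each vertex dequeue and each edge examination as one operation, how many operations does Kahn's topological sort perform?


V = 109 (vertex processing)
E = 368 (edge processing)
V + E = 109 + 368 = 477


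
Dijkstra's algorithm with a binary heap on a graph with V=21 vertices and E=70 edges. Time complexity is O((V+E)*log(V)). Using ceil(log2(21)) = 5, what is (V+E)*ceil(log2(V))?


Dijkstra with a binary heap: each vertex is extracted once, each edge may relax once.
Each heap operation costs O(log V).
V + E = 21 + 70 = 91
ceil(log2(21)) = 5 (since 2^4 = 16 < 21 <= 32 = 2^5)
Total heap work = (V+E) * ceil(log2(V)) = 91 * 5 = 455


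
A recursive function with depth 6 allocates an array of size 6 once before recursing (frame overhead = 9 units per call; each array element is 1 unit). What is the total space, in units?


Array allocation: 6 units (allocated once)
Stack frames: 6 deep * 9 per frame = 54 units
Total = 6 + 54 = 60


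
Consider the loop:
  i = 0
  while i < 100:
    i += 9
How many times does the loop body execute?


Starting at i = 0, each iteration adds 9.
Iterations until i >= 100:
  Iteration 1: i = 0 -> i = 9
  Iteration 2: i = 9 -> i = 18
  Iteration 3: i = 18 -> i = 27
  Iteration 4: i = 27 -> i = 36
  Iteration 5: i = 36 -> i = 45
  Iteration 6: i = 45 -> i = 54
  Iteration 7: i = 54 -> i = 63
  Iteration 8: i = 63 -> i = 72
  ... continuing ...
Total iterations = ceil(100/9) = 12


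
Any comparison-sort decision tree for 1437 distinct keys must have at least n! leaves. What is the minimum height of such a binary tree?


A binary decision tree of height h has at most 2^h leaves and needs at least n! of them, so h >= ceil(log2(n!)).
1437! is far too large to multiply out, so use Stirling's series:
  ln(n!) ~ n ln n - n + (1/2) ln(2 pi n) + 1/(12n)  (error below 1/(360 n^3), negligible here)
  ln(1437) = 7.2703129
  n ln n = 1437 * 7.2703129 = 10447.4396
  (1/2) ln(2 pi * 1437) = (1/2) ln(9028.9373) = 4.5541
  1/(12*1437) = 0.0001
  ln(1437!) ~ 10447.4396 - 1437 + 4.5541 + 0.0001 = 9014.9938
Convert to base 2: log2(1437!) = 9014.9938 / ln 2 = 9014.9938 / 0.69314718 = 13005.8869
ceil(13005.8869) = 13006


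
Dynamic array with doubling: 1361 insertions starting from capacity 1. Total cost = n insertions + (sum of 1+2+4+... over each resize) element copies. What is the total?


n = 1361
Insertion costs: 1361
Resizes copy 1, 2, 4, ... up to the largest power of 2 that is <= n-1 = 1360, i.e. 1024.
Copy costs = 1 + 2 + 4 + 8 + 16 + 32 + 64 + 128 + 256 + 512 + 1024 = 2047
Total = 1361 + 2047 = 3408


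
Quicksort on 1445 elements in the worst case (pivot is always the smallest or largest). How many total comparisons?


In the worst case, each partition step picks the worst pivot:
  Partition 1: 1444 comparisons (n-1 elements to compare)
  Partition 2: 1443 comparisons
  Partition 3: 1442 comparisons
  Partition 4: 1441 comparisons
  Partition 5: 1440 comparisons
  ...
  Last partition: 0 comparisons
Total = (n-1) + (n-2) + ... + 1 + 0 = n*(n-1)/2
= 1445*1444/2 = 1043290


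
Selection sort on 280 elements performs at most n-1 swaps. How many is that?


Each of the 279 passes places one element in its final position.
Pass 1: swap minimum into position 0
Pass 2: swap minimum of remaining into position 1
...
Pass 279: last two elements, one swap
Maximum swaps = 280 - 1 = 279


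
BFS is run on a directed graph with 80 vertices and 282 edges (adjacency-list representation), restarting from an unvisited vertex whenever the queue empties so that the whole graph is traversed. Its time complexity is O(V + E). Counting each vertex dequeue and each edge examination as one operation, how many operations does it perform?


A full BFS traversal dequeues each vertex exactly once and examines each directed edge exactly once.
V = 80 (vertex processing cost)
E = 282 (edge examination cost)
Total operations proportional to V + E = 80 + 282 = 362


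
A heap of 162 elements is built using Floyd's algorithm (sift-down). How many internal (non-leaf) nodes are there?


Leaf nodes occupy roughly half the array.
Sift-down is called for each internal node, starting from the last one.
Internal nodes = floor(n/2) = floor(162/2) = 81


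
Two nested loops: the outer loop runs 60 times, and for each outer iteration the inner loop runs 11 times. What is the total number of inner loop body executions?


Outer loop: 60 iterations
Inner loop: 11 iterations per outer iteration
Total = 60 * 11 = 660


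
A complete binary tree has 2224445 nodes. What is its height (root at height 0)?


In a complete binary tree, level k holds nodes 2^k .. 2^(k+1)-1 (1-indexed).
Height = floor(log2(n)) = floor(log2(2224445)) = 21
Check: 2^21 = 2097152 <= 2224445 < 4194304 = 2^22


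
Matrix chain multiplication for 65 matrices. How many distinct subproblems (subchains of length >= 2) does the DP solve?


Subproblems are indexed by (i, j) where i < j.
Number of such pairs = n*(n-1)/2
= 65 * 64 / 2
= 2080


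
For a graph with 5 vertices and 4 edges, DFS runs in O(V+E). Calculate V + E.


A full DFS traversal visits each vertex once and examines each edge once.
V = 5
E = 4
Sum = 5 + 4 = 9


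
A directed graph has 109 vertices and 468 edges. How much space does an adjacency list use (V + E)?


Adjacency list: one list head per vertex + one entry per edge
Vertex heads: 109
Edge entries: 468
Total = 109 + 468 = 577


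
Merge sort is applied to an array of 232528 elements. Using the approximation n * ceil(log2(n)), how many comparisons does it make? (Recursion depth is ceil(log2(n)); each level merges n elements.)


Merge sort divides the array into halves recursively.
Number of levels = ceil(log2(232528)) = 18
At each level, approximately n = 232528 comparisons are needed for merging.
Total comparisons ~ n * ceil(log2(n)) = 232528 * 18 = 4185504


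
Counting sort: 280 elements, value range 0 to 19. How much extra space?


n = 280 (output array)
k = 20 (count array for 20 distinct values)
Extra space = 280 + 20 = 300


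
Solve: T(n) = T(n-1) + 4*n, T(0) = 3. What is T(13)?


Expanding the recurrence:
T(13) = T(12) + 4*13
       = T(11) + 4*12 + 4*13
       ...
       = T(0) + 4*(1 + 2 + ... + 13)
       = 3 + 4 * 13*14/2
       = 3 + 4 * 91
       = 3 + 364 = 367


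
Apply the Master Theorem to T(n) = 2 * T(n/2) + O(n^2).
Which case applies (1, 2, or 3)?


The Master Theorem: T(n) = a*T(n/b) + O(n^c)
  a = 2, b = 2, c = 2
log_b(a) = log_2(2) = 1
Compare b^c with a: 2^2 = 4 > 2, so c > log_b(a).
Since c > log_b(a), Case 3 applies.
T(n) = O(n^2)
Master Theorem case = 3


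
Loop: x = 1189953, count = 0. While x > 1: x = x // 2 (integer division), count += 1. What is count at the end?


The variable x halves each step:
x = 1189953 -> 594976 -> 297488 -> 148744 -> 74372 -> 37186 -> 18593 -> 9296 -> 4648 -> 2324 -> 1162 -> 581 -> 290 -> 145 -> 72 -> 36 -> 18 -> 9 -> 4 -> 2 -> 1
Number of halvings = floor(log2(1189953)) = 20


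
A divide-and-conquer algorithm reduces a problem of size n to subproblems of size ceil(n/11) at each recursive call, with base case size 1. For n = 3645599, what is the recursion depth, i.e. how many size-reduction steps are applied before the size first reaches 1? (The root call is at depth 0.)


Each step divides the size by 11 (rounding up); after k steps the size is ceil(n/11^k), which equals 1 exactly when 11^k >= n.
So the depth is the smallest k with 11^k >= 3645599, i.e. ceil(log_11(3645599)).
11^6 = 1771561 < 3645599 <= 19487171 = 11^7
Recursion depth = 7


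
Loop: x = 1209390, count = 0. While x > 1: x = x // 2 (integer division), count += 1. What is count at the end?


The variable x halves each step:
x = 1209390 -> 604695 -> 302347 -> 151173 -> 75586 -> 37793 -> 18896 -> 9448 -> 4724 -> 2362 -> 1181 -> 590 -> 295 -> 147 -> 73 -> 36 -> 18 -> 9 -> 4 -> 2 -> 1
Number of halvings = floor(log2(1209390)) = 20


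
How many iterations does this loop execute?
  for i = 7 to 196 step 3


The loop variable i takes values starting at 7 and increments by 3 each iteration.
Sequence: i = 7, 10, 13, 16, 19, 22, 25, 28, 31, ...
The upper bound 196 is inclusive, so the count is floor((last - first) / step) + 1:
floor((196 - 7) / 3) + 1 = floor(189/3) + 1 = 63 + 1 = 64


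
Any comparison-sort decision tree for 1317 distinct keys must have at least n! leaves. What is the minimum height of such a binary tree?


A binary decision tree of height h has at most 2^h leaves and needs at least n! of them, so h >= ceil(log2(n!)).
1317! is far too large to multiply out, so use Stirling's series:
  ln(n!) ~ n ln n - n + (1/2) ln(2 pi n) + 1/(12n)  (error below 1/(360 n^3), negligible here)
  ln(1317) = 7.1831117
  n ln n = 1317 * 7.1831117 = 9460.1581
  (1/2) ln(2 pi * 1317) = (1/2) ln(8274.9550) = 4.5105
  1/(12*1317) = 0.0001
  ln(1317!) ~ 9460.1581 - 1317 + 4.5105 + 0.0001 = 8147.6687
Convert to base 2: log2(1317!) = 8147.6687 / ln 2 = 8147.6687 / 0.69314718 = 11754.6012
ceil(11754.6012) = 11755


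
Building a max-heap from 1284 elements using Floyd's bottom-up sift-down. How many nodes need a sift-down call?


In a heap of 1284 elements (0-indexed array):
  Last element index: 1283
  Parent of last element: floor((1283 - 1) / 2) = 641
  Internal nodes: indices 0 to 641
  Count = floor(1284/2) = 642


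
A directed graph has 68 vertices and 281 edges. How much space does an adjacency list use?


Adjacency list: one list head per vertex + one entry per edge
Vertex heads: 68
Edge entries: 281
Total = 68 + 281 = 349


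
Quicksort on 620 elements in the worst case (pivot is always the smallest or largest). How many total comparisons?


In the worst case, each partition step picks the worst pivot:
  Partition 1: 619 comparisons (n-1 elements to compare)
  Partition 2: 618 comparisons
  Partition 3: 617 comparisons
  Partition 4: 616 comparisons
  Partition 5: 615 comparisons
  ...
  Last partition: 0 comparisons
Total = (n-1) + (n-2) + ... + 1 + 0 = n*(n-1)/2
= 620*619/2 = 191890


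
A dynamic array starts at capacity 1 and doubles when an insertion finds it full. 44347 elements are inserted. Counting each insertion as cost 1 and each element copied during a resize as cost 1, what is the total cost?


n = 44347
Insertion costs: 44347
Resizes copy 1, 2, 4, ... up to the largest power of 2 that is <= n-1 = 44346, i.e. 32768.
Copy costs = 1 + 2 + 4 + 8 + 16 + 32 + 64 + 128 + 256 + 512 + 1024 + 2048 + 4096 + 8192 + 16384 + 32768 = 65535
Total = 44347 + 65535 = 109882


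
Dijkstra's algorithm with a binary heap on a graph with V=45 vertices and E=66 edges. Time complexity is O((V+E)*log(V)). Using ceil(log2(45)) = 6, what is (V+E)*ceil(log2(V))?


Dijkstra with a binary heap: each vertex is extracted once, each edge may relax once.
Each heap operation costs O(log V).
V + E = 45 + 66 = 111
ceil(log2(45)) = 6 (since 2^5 = 32 < 45 <= 64 = 2^6)
Total heap work = (V+E) * ceil(log2(V)) = 111 * 6 = 666


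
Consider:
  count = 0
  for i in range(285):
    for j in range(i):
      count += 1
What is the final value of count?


For each i, the inner loop runs i times:
  i=0: inner runs 0 times
  i=1: inner runs 1 time
  i=2: inner runs 2 times
  i=3: inner runs 3 times
  i=4: inner runs 4 times
  i=5: inner runs 5 times
  i=6: inner runs 6 times
  i=7: inner runs 7 times
  ...
Total = 0 + 1 + 2 + ... + 284 = 285*(285-1)/2 = 40470


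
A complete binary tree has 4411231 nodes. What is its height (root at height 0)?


In a complete binary tree, level k holds nodes 2^k .. 2^(k+1)-1 (1-indexed).
Height = floor(log2(n)) = floor(log2(4411231)) = 22
Check: 2^22 = 4194304 <= 4411231 < 8388608 = 2^23


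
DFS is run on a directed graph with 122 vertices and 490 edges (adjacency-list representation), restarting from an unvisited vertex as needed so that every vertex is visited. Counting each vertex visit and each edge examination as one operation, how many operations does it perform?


A full DFS traversal processes each vertex exactly once (push/pop on stack).
Each directed edge is examined once.
V = 122, E = 490
V + E = 612


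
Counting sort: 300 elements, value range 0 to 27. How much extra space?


n = 300 (output array)
k = 28 (count array for 28 distinct values)
Extra space = 300 + 28 = 328


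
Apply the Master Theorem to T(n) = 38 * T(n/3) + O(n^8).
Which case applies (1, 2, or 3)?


The Master Theorem: T(n) = a*T(n/b) + O(n^c)
  a = 38, b = 3, c = 8
log_b(a) = log_3(38) ~ 3.311
Compare b^c with a: 3^8 = 6561 > 38, so c > log_b(a).
Since c > log_b(a), Case 3 applies.
T(n) = O(n^8)
Master Theorem case = 3


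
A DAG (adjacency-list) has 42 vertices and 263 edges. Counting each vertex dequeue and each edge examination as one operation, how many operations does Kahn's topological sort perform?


V = 42 (vertex processing)
E = 263 (edge processing)
V + E = 42 + 263 = 305


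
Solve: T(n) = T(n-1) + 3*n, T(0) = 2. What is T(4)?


Expanding the recurrence:
T(4) = T(3) + 3*4
       = T(2) + 3*3 + 3*4
       ...
       = T(0) + 3*(1 + 2 + ... + 4)
       = 2 + 3 * 4*5/2
       = 2 + 3 * 10
       = 2 + 30 = 32


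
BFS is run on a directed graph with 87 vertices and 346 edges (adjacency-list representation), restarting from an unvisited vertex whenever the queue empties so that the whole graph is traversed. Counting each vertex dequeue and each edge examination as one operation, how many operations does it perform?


A full BFS traversal dequeues each vertex exactly once and examines each directed edge exactly once.
V = 87 (vertex processing cost)
E = 346 (edge examination cost)
Total operations proportional to V + E = 87 + 346 = 433


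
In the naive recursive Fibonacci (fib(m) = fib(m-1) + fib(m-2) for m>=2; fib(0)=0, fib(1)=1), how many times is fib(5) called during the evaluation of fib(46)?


Let N(m) = number of times fib(m) is called while evaluating fib(46).
N(46) = 1 (the initial call).
N(45) = 1 (only fib(46) calls it).
For 1 <= m <= 44: fib(m) is called by fib(m+1) and fib(m+2), so
  N(m) = N(m+1) + N(m+2).
fib(0) is called only by fib(2), so N(0) = N(2).
Walk down from m=46:
  N(46)=1, N(45)=1, N(44)=2, N(43)=3, N(42)=5, N(41)=8, N(40)=13, N(39)=21, N(38)=34, N(37)=55, N(36)=89, N(35)=144, N(34)=233, N(33)=377, N(32)=610, N(31)=987, N(30)=1597, N(29)=2584, N(28)=4181, N(27)=6765, N(26)=10946, N(25)=17711, N(24)=28657, N(23)=46368, N(22)=75025, N(21)=121393, N(20)=196418, N(19)=317811, N(18)=514229, N(17)=832040, N(16)=1346269, N(15)=2178309, N(14)=3524578, N(13)=5702887, N(12)=9227465, N(11)=14930352, N(10)=24157817, N(9)=39088169, N(8)=63245986, N(7)=102334155, N(6)=165580141, N(5)=267914296
N(5) = 267914296


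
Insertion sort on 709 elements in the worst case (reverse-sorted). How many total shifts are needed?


In the worst case (reverse-sorted), each element shifts past all previous:
  Element 1: 1 shifts
  Element 2: 2 shifts
  Element 3: 3 shifts
  Element 4: 4 shifts
  Element 5: 5 shifts
  ...
  Element 708: 708 shifts
Total = 1 + 2 + ... + 708
= 709*(709-1)/2 = 250986


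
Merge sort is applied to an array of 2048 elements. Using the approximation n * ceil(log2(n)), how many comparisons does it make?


Merge sort divides the array into halves recursively.
Number of levels = ceil(log2(2048)) = 11
At each level, approximately n = 2048 comparisons are needed for merging.
Total comparisons ~ n * ceil(log2(n)) = 2048 * 11 = 22528


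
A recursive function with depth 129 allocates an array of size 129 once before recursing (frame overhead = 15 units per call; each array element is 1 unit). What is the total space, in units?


Array allocation: 129 units (allocated once)
Stack frames: 129 deep * 15 per frame = 1935 units
Total = 129 + 1935 = 2064


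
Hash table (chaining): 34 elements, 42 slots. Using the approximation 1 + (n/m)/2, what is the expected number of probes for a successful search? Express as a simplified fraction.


Computing expected probes:
alpha = 34/42
= 1 + alpha/2
= 1 + 34/(2*42)
= (2*42 + 34) / (2*42)
= 118/84 = 59/42


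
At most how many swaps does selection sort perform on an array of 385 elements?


Each of the 384 passes places one element in its final position.
Pass 1: swap minimum into position 0
Pass 2: swap minimum of remaining into position 1
...
Pass 384: last two elements, one swap
Maximum swaps = 385 - 1 = 384


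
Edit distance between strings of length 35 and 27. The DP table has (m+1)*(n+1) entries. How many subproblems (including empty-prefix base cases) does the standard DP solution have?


The table includes base cases (empty prefixes).
Rows: (m+1) = 36
Columns: (n+1) = 28
Total = 36 * 28 = 1008


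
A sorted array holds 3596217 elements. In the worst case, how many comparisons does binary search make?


Halving sequence: 3596217 -> 1798108 -> 899054 -> 449527 -> 224763 -> 112381 -> 56190 -> 28095 -> 14047 -> 7023 -> 3511 -> 1755 -> 877 -> 438 -> 219 -> 109 -> 54 -> 27 -> 13 -> 6 -> 3 -> 1
Number of halvings = 21
Max comparisons = 21 + 1 = 22


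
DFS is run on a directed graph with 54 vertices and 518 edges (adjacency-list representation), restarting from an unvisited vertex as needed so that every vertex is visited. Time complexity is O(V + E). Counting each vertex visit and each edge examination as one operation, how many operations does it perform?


A full DFS traversal processes each vertex exactly once (push/pop on stack).
Each directed edge is examined once.
V = 54, E = 518
V + E = 572


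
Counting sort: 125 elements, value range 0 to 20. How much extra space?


n = 125 (output array)
k = 21 (count array for 21 distinct values)
Extra space = 125 + 21 = 146


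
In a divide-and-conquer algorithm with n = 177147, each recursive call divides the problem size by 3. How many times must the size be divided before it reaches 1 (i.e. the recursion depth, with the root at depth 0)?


Number of divisions = log_3(177147)
Sizes: 177147 -> 59049 -> 19683 -> 6561 -> 2187 -> 729 -> 243 -> 81 -> 27 -> 9 -> 3 -> 1 (11 divisions)
Recursion depth = 11


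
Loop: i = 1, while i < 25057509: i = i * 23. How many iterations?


i multiplies by 23 each step:
i = 1 -> 23 -> 529 -> 12167 -> 279841 -> 6436343 -> 148035889 (stop)
Iterations = ceil(log_23(25057509)) = 6


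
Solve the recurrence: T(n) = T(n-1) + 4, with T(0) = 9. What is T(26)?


Unrolling the recurrence:
T(26) = T(25) + 4
       = T(24) + 4 + 4
       = T(23) + 4*3
       ...
       = T(0) + 4*26
       = 9 + 104 = 113


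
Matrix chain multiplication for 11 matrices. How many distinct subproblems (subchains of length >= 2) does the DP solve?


Subproblems are indexed by (i, j) where i < j.
Number of such pairs = n*(n-1)/2
= 11 * 10 / 2
= 55


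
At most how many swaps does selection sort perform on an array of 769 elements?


Each of the 768 passes places one element in its final position.
Pass 1: swap minimum into position 0
Pass 2: swap minimum of remaining into position 1
...
Pass 768: last two elements, one swap
Maximum swaps = 769 - 1 = 768


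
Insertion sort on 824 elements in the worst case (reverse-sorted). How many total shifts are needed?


In the worst case (reverse-sorted), each element shifts past all previous:
  Element 1: 1 shifts
  Element 2: 2 shifts
  Element 3: 3 shifts
  Element 4: 4 shifts
  Element 5: 5 shifts
  ...
  Element 823: 823 shifts
Total = 1 + 2 + ... + 823
= 824*(824-1)/2 = 339076
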